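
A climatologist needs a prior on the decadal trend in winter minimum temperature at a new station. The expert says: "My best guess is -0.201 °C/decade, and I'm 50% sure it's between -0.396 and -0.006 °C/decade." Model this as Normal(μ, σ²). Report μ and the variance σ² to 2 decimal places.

A symmetric 50% interval runs μ ± z·σ with z = 0.6745.
Half-width = 0.195, so σ = 0.195/0.6745 = 0.289 and σ² = 0.08.
μ is the stated best guess, -0.20.

μ = -0.20, σ² = 0.08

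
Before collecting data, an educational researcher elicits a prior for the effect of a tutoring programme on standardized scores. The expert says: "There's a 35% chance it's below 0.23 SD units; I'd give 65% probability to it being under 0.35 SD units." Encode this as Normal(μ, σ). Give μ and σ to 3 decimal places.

For Normal(μ,σ), the p-quantile is μ + z_p·σ. Here z_{0.35} = -0.3853, z_{0.65} = 0.3853.
So 0.23 = μ − 0.3853σ and 0.35 = μ + 0.3853σ.
Subtracting: σ = (0.35 − 0.23)/(0.3853 − (-0.3853)) = 0.156.
Then μ = 0.23 − (-0.3853)·0.156 = 0.290.

μ = 0.290, σ = 0.156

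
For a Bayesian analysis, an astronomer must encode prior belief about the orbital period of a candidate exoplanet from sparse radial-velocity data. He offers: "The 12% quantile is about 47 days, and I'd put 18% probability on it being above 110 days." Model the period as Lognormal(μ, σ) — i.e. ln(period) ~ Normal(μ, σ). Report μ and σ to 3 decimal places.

If T ~ Lognormal(μ,σ) then ln T ~ Normal(μ,σ), so the p-quantile of ln T is μ + z_p·σ.
ln(47) = 3.85 and ln(110) = 4.7; z_{0.12} = -1.175, z_{0.82} = 0.9154.
σ = (4.7 − 3.85)/(0.9154 − (-1.175)) = 0.407.
μ = 3.85 − (-1.175)·0.407 = 4.328.

μ ≈ 4.328, σ ≈ 0.407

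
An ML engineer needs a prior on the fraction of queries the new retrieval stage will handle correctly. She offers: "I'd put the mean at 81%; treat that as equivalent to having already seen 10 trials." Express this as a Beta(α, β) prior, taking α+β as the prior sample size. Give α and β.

Under the effective-sample-size interpretation, Beta(α, β) has prior mean α/(α+β) and prior sample size α+β.
So α+β = 10 and α/(α+β) = 0.81, giving α = 0.81·10 = 8.1 and β = 10 − 8.1 = 1.9.

α = 8.1, β = 1.9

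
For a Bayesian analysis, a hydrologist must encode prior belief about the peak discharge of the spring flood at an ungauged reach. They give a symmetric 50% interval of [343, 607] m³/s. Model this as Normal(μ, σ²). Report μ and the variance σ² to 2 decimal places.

μ = 475.00, σ² = 38299.86

A symmetric 50% interval runs μ ± z·σ with z = 0.6745.
Half-width = 132, so σ = 132/0.6745 = 195.703 and σ² = 38299.86.
μ is the interval midpoint, 475.00.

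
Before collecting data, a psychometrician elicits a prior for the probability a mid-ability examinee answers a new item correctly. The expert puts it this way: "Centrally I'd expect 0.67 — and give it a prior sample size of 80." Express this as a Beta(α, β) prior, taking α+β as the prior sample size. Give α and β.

Under the effective-sample-size interpretation, Beta(α, β) has prior mean α/(α+β) and prior sample size α+β.
So α+β = 80 and α/(α+β) = 0.67, giving α = 0.67·80 = 53.6 and β = 80 − 53.6 = 26.4.

α = 53.6, β = 26.4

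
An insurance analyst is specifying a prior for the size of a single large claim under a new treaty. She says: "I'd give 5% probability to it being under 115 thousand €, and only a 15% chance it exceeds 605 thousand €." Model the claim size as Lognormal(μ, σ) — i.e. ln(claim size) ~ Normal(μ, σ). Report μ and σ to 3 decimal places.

If T ~ Lognormal(μ,σ) then ln T ~ Normal(μ,σ), so the p-quantile of ln T is μ + z_p·σ.
ln(115) = 4.745 and ln(605) = 6.405; z_{0.05} = -1.645, z_{0.85} = 1.036.
σ = (6.405 − 4.745)/(1.036 − (-1.645)) = 0.619.
μ = 4.745 − (-1.645)·0.619 = 5.763.

μ ≈ 5.763, σ ≈ 0.619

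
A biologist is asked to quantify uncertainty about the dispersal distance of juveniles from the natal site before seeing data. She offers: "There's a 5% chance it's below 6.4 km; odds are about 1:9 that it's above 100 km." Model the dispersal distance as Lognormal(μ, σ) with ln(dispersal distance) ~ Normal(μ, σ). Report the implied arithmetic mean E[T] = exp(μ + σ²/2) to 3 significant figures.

E[T] ≈ 46.6 km

If T ~ Lognormal(μ,σ) then ln T ~ Normal(μ,σ), so the p-quantile of ln T is μ + z_p·σ.
ln(6.4) = 1.856 and ln(100) = 4.605; z_{0.05} = -1.645, z_{0.9} = 1.282.
σ = (4.605 − 1.856)/(1.282 − (-1.645)) = 0.939.
μ = 1.856 − (-1.645)·0.939 = 3.401.
E[T] = exp(μ + σ²/2) = exp(3.401 + 0.4412) = 46.6 km.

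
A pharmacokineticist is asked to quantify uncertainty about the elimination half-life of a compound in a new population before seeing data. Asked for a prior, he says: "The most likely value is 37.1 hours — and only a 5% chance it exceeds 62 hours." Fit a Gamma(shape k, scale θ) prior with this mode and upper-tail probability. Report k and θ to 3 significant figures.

Gamma(k,θ) with k>1 has mode (k−1)θ, so θ = 37.1/(k−1).
Need P(X < 62) = 0.95 with θ tied to k this way. Start at k = 2, θ = 37.1: P(X<62) ≈ 0.498.
Too low — raise k to concentrate. Iterating converges to k ≈ 11.6.
Then θ = 37.1/(11.6−1) ≈ 3.5.

k ≈ 11.6, θ ≈ 3.5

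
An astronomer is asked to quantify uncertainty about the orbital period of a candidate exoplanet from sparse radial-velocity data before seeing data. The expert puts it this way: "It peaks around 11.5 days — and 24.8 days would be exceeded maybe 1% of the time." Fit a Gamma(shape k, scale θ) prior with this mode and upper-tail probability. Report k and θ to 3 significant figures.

Gamma(k,θ) with k>1 has mode (k−1)θ, so θ = 11.5/(k−1).
Need P(X < 24.8) = 0.99 with θ tied to k this way. Start at k = 2, θ = 11.5: P(X<24.8) ≈ 0.635.
Too low — raise k to concentrate. Iterating converges to k ≈ 9.2.
Then θ = 11.5/(9.2−1) ≈ 1.4.

k ≈ 9.2, θ ≈ 1.4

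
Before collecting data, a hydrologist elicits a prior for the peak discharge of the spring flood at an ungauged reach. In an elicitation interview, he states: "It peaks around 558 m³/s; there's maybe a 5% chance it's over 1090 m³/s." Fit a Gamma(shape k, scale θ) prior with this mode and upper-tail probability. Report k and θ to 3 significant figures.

k ≈ 7.19, θ ≈ 90.1

Gamma(k,θ) with k>1 has mode (k−1)θ, so θ = 558/(k−1).
Need P(X < 1090) = 0.95 with θ tied to k this way. Start at k = 2, θ = 558: P(X<1090) ≈ 0.581.
Too low — raise k to concentrate. Iterating converges to k ≈ 7.19.
Then θ = 558/(7.19−1) ≈ 90.1.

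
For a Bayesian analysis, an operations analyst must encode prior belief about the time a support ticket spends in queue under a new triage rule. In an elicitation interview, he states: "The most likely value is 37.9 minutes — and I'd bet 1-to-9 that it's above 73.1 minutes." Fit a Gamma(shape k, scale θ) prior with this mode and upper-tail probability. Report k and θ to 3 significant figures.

Gamma(k,θ) with k>1 has mode (k−1)θ, so θ = 37.9/(k−1).
Need P(X < 73.1) = 0.9 with θ tied to k this way. Start at k = 2, θ = 37.9: P(X<73.1) ≈ 0.574.
Too low — raise k to concentrate. Iterating converges to k ≈ 5.44.
Then θ = 37.9/(5.44−1) ≈ 8.55.

k ≈ 5.44, θ ≈ 8.55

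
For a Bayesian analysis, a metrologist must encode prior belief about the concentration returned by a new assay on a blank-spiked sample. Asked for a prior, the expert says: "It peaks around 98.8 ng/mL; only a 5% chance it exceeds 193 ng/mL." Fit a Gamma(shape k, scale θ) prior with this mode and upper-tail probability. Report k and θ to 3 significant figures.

Gamma(k,θ) with k>1 has mode (k−1)θ, so θ = 98.8/(k−1).
Need P(X < 193) = 0.95 with θ tied to k this way. Start at k = 2, θ = 98.8: P(X<193) ≈ 0.581.
Too low — raise k to concentrate. Iterating converges to k ≈ 7.19.
Then θ = 98.8/(7.19−1) ≈ 16.

k ≈ 7.19, θ ≈ 16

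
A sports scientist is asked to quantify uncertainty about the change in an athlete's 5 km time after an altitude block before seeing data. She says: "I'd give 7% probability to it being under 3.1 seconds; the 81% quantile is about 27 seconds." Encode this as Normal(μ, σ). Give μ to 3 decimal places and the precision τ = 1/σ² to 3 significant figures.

μ = 18.086, τ = 0.0097

The p-quantile of Normal(μ,σ) is μ + z_p·σ, with z_{0.07} = -1.476 and z_{0.81} = 0.8779.
Eliminate σ: μ = (z₂·x₁ − z₁·x₂)/(z₂ − z₁) = (0.8779·3.1 − (-1.476)·27)/2.354 = 18.086.
Then σ = (x₂ − x₁)/(z₂ − z₁) = (27 − 3.1)/2.354 = 10.154.
Precision τ = 1/σ² = 1/10.15² = 0.0097.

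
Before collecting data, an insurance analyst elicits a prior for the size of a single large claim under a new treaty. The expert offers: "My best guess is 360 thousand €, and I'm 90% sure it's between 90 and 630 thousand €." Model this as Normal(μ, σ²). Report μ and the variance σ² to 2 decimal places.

μ = 360.00, σ² = 26944.68

A symmetric 90% interval runs μ ± z·σ with z = 1.645.
Half-width = 270, so σ = 270/1.645 = 164.148 and σ² = 26944.68.
μ is the stated best guess, 360.00.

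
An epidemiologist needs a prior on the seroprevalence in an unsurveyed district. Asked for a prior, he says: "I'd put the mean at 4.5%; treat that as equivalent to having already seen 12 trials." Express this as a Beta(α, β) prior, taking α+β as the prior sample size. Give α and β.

α = 0.54, β = 11.46

Under the effective-sample-size interpretation, Beta(α, β) has prior mean α/(α+β) and prior sample size α+β.
So α+β = 12 and α/(α+β) = 0.045, giving α = 0.045·12 = 0.54 and β = 12 − 0.54 = 11.46.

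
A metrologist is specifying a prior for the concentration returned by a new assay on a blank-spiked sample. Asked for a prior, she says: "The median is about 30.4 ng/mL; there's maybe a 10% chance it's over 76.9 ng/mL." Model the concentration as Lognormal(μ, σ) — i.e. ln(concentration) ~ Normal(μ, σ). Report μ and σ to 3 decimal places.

μ ≈ 3.414, σ ≈ 0.724

If T ~ Lognormal(μ,σ) then ln T ~ Normal(μ,σ), so the p-quantile of ln T is μ + z_p·σ.
ln(30.4) = 3.414 and ln(76.9) = 4.343; z_{0.5} = 0, z_{0.9} = 1.282.
σ = (4.343 − 3.414)/(1.282 − (0)) = 0.724.
μ = 3.414 − (0)·0.724 = 3.414.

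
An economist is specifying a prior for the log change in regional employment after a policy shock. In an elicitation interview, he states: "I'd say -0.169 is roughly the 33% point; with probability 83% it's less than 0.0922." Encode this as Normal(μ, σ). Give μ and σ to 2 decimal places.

μ = -0.09, σ = 0.19

For Normal(μ,σ), the p-quantile is μ + z_p·σ. Here z_{0.33} = -0.4399, z_{0.83} = 0.9542.
So -0.169 = μ − 0.4399σ and 0.0922 = μ + 0.9542σ.
Subtracting: σ = (0.0922 − -0.169)/(0.9542 − (-0.4399)) = 0.19.
Then μ = -0.169 − (-0.4399)·0.19 = -0.09.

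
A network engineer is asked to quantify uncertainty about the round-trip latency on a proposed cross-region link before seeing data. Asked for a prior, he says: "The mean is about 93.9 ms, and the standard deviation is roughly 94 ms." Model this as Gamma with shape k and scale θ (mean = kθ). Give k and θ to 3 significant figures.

k ≈ 0.998, θ ≈ 94.1

For Gamma(k, scale θ): mean = kθ, variance = kθ², so CV = 1/√k.
CV = SD/mean = 94/93.9 = 1.001, hence k = 1/CV² = 0.998.
Then θ = mean/k = 93.9/0.998 = 94.1.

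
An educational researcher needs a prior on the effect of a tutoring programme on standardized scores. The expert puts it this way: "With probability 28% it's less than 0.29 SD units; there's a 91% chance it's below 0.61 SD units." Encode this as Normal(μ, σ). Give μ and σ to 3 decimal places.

For Normal(μ,σ), the p-quantile is μ + z_p·σ. Here z_{0.28} = -0.5828, z_{0.91} = 1.341.
So 0.29 = μ − 0.5828σ and 0.61 = μ + 1.341σ.
Subtracting: σ = (0.61 − 0.29)/(1.341 − (-0.5828)) = 0.166.
Then μ = 0.29 − (-0.5828)·0.166 = 0.387.

μ = 0.387, σ = 0.166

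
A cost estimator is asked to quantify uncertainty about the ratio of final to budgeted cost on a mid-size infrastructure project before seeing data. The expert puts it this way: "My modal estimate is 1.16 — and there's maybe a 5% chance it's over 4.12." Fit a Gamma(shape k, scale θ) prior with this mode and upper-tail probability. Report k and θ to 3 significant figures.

k ≈ 2.6, θ ≈ 0.723

Gamma(k,θ) with k>1 has mode (k−1)θ, so θ = 1.16/(k−1).
Need P(X < 4.12) = 0.95 with θ tied to k this way. Start at k = 2, θ = 1.16: P(X<4.12) ≈ 0.869.
Too low — raise k to concentrate. Iterating converges to k ≈ 2.6.
Then θ = 1.16/(2.6−1) ≈ 0.723.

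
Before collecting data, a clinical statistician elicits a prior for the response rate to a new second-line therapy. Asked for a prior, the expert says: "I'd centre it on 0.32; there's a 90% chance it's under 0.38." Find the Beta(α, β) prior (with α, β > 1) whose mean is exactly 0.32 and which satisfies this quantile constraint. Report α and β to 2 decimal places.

α ≈ 32.44, β ≈ 68.93

With mean 0.32 fixed, write α = 0.32s, β = 0.68s where s = α+β.
Need P(θ < 0.38) = 0.9 under Beta(0.32s, 0.68s). Normal approximation: (q−m)/√(m(1−m)/s) ≈ z_{0.9} = 1.28, so s ≈ 0.32·0.68·(1.28)²/(0.38−0.32)² = 99.3.
At s = 99.3: P(θ<0.38) ≈ 0.898. Adjusting to match 0.9 gives s ≈ 101.37.
So α = 0.32·101.37 ≈ 32.44, β = 0.68·101.37 ≈ 68.93.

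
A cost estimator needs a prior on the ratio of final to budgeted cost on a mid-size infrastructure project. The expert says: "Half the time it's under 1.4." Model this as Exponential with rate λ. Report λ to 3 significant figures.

λ ≈ 0.495

Exponential median = ln 2 / λ, so λ = ln 2 / 1.4 = 0.495.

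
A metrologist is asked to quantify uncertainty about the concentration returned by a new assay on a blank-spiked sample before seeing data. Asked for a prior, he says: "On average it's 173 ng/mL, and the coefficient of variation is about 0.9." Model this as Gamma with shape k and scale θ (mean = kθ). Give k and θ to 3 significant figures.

For Gamma(k, scale θ): mean = kθ, variance = kθ², so CV = 1/√k.
CV = 0.9, hence k = 1/CV² = 1.23.
Then θ = mean/k = 173/1.23 = 140.

k ≈ 1.23, θ ≈ 140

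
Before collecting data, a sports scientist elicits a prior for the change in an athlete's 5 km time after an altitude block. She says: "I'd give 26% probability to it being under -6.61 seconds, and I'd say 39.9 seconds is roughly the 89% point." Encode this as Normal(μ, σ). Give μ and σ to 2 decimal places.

μ = 9.39, σ = 24.87

The p-quantile of Normal(μ,σ) is μ + z_p·σ, with z_{0.26} = -0.6433 and z_{0.89} = 1.227.
Eliminate σ: μ = (z₂·x₁ − z₁·x₂)/(z₂ − z₁) = (1.227·-6.61 − (-0.6433)·39.9)/1.87 = 9.39.
Then σ = (x₂ − x₁)/(z₂ − z₁) = (39.9 − -6.61)/1.87 = 24.87.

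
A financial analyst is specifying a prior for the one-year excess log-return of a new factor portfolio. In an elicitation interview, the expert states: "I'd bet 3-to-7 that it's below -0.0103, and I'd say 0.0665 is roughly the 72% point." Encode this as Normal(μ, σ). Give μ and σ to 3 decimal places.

For Normal(μ,σ), the p-quantile is μ + z_p·σ. Here z_{0.3} = -0.5244, z_{0.72} = 0.5828.
So -0.0103 = μ − 0.5244σ and 0.0665 = μ + 0.5828σ.
Subtracting: σ = (0.0665 − -0.0103)/(0.5828 − (-0.5244)) = 0.069.
Then μ = -0.0103 − (-0.5244)·0.069 = 0.026.

μ = 0.026, σ = 0.069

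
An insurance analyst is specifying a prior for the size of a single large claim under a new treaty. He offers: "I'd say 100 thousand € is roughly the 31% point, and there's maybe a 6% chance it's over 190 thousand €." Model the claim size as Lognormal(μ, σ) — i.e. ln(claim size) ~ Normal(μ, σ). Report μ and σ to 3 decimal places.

μ ≈ 4.760, σ ≈ 0.313

If T ~ Lognormal(μ,σ) then ln T ~ Normal(μ,σ), so the p-quantile of ln T is μ + z_p·σ.
ln(100) = 4.605 and ln(190) = 5.247; z_{0.31} = -0.4959, z_{0.94} = 1.555.
σ = (5.247 − 4.605)/(1.555 − (-0.4959)) = 0.313.
μ = 4.605 − (-0.4959)·0.313 = 4.760.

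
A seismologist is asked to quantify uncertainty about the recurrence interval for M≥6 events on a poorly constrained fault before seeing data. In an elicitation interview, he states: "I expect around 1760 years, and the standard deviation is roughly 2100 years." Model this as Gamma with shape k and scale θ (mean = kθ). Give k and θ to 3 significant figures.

k ≈ 0.702, θ ≈ 2510

For Gamma(k, scale θ): mean = kθ, variance = kθ², so CV = 1/√k.
CV = SD/mean = 2100/1760 = 1.193, hence k = 1/CV² = 0.702.
Then θ = mean/k = 1760/0.702 = 2510.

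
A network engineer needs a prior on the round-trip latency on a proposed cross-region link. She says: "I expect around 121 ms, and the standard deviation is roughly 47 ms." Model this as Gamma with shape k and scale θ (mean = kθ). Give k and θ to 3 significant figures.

k ≈ 6.63, θ ≈ 18.3

For Gamma(k, scale θ): mean = kθ, variance = kθ², so CV = 1/√k.
CV = SD/mean = 47/121 = 0.3884, hence k = 1/CV² = 6.63.
Then θ = mean/k = 121/6.63 = 18.3.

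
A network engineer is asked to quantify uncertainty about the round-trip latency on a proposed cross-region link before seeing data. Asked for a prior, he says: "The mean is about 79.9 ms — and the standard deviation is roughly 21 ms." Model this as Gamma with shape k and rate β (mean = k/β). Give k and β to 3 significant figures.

For Gamma(k, rate β): mean = k/β, variance = k/β², so CV = 1/√k.
CV = SD/mean = 21/79.9 = 0.2628, hence k = 1/CV² = 14.5.
Then β = k/mean = 14.5/79.9 = 0.181.

k ≈ 14.5, β ≈ 0.181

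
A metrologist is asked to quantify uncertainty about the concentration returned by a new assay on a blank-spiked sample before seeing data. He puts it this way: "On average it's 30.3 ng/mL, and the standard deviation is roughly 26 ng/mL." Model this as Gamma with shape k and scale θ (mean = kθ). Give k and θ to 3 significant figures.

k ≈ 1.36, θ ≈ 22.3

For Gamma(k, scale θ): mean = kθ, variance = kθ², so CV = 1/√k.
CV = SD/mean = 26/30.3 = 0.8581, hence k = 1/CV² = 1.36.
Then θ = mean/k = 30.3/1.36 = 22.3.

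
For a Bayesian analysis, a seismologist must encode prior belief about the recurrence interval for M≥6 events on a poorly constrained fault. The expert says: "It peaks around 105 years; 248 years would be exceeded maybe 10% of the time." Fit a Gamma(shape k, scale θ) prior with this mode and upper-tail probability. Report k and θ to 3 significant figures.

Gamma(k,θ) with k>1 has mode (k−1)θ, so θ = 105/(k−1).
Need P(X < 248) = 0.9 with θ tied to k this way. Start at k = 2, θ = 105: P(X<248) ≈ 0.683.
Too low — raise k to concentrate. Iterating converges to k ≈ 3.6.
Then θ = 105/(3.6−1) ≈ 40.3.

k ≈ 3.6, θ ≈ 40.3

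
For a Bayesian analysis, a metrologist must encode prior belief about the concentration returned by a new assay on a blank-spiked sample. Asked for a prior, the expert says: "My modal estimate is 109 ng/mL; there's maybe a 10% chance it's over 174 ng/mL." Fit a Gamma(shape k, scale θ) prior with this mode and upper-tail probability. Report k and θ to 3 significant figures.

k ≈ 9.59, θ ≈ 12.7

Gamma(k,θ) with k>1 has mode (k−1)θ, so θ = 109/(k−1).
Need P(X < 174) = 0.9 with θ tied to k this way. Start at k = 2, θ = 109: P(X<174) ≈ 0.474.
Too low — raise k to concentrate. Iterating converges to k ≈ 9.59.
Then θ = 109/(9.59−1) ≈ 12.7.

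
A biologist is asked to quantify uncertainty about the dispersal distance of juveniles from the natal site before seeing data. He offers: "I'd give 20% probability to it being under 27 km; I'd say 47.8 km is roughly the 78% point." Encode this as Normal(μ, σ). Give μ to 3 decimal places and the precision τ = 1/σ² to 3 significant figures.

The p-quantile of Normal(μ,σ) is μ + z_p·σ, with z_{0.2} = -0.8416 and z_{0.78} = 0.7722.
Eliminate σ: μ = (z₂·x₁ − z₁·x₂)/(z₂ − z₁) = (0.7722·27 − (-0.8416)·47.8)/1.614 = 37.847.
Then σ = (x₂ − x₁)/(z₂ − z₁) = (47.8 − 27)/1.614 = 12.889.
Precision τ = 1/σ² = 1/12.89² = 0.00602.

μ = 37.847, τ = 0.00602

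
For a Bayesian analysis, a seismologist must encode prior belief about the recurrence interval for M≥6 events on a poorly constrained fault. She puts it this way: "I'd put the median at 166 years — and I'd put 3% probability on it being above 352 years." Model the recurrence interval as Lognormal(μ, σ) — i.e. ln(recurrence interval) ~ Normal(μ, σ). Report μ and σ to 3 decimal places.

If T ~ Lognormal(μ,σ) then ln T ~ Normal(μ,σ), so the p-quantile of ln T is μ + z_p·σ.
ln(166) = 5.112 and ln(352) = 5.864; z_{0.5} = 0, z_{0.97} = 1.881.
σ = (5.864 − 5.112)/(1.881 − (0)) = 0.400.
μ = 5.112 − (0)·0.400 = 5.112.

μ ≈ 5.112, σ ≈ 0.400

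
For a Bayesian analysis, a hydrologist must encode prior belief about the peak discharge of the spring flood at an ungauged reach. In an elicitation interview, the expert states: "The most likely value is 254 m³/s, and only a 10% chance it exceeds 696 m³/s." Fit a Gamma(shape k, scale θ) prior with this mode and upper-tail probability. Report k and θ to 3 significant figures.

Gamma(k,θ) with k>1 has mode (k−1)θ, so θ = 254/(k−1).
Need P(X < 696) = 0.9 with θ tied to k this way. Start at k = 2, θ = 254: P(X<696) ≈ 0.759.
Too low — raise k to concentrate. Iterating converges to k ≈ 2.88.
Then θ = 254/(2.88−1) ≈ 135.

k ≈ 2.88, θ ≈ 135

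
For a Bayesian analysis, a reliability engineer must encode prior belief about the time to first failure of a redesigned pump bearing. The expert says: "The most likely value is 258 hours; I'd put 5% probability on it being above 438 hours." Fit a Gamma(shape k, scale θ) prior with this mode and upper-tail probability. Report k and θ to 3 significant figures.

Gamma(k,θ) with k>1 has mode (k−1)θ, so θ = 258/(k−1).
Need P(X < 438) = 0.95 with θ tied to k this way. Start at k = 2, θ = 258: P(X<438) ≈ 0.506.
Too low — raise k to concentrate. Iterating converges to k ≈ 11.
Then θ = 258/(11−1) ≈ 25.9.

k ≈ 11, θ ≈ 25.9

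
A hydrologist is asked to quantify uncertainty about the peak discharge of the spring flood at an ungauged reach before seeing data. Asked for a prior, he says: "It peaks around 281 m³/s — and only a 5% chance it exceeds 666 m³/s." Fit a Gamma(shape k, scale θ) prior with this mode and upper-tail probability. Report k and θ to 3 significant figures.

Gamma(k,θ) with k>1 has mode (k−1)θ, so θ = 281/(k−1).
Need P(X < 666) = 0.95 with θ tied to k this way. Start at k = 2, θ = 281: P(X<666) ≈ 0.685.
Too low — raise k to concentrate. Iterating converges to k ≈ 4.67.
Then θ = 281/(4.67−1) ≈ 76.6.

k ≈ 4.67, θ ≈ 76.6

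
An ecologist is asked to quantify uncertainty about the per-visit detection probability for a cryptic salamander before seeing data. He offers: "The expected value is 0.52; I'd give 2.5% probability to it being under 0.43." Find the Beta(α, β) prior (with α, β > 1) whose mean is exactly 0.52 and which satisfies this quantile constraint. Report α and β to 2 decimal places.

With mean 0.52 fixed, write α = 0.52s, β = 0.48s where s = α+β.
Need P(θ < 0.43) = 0.025 under Beta(0.52s, 0.48s). Normal approximation: (q−m)/√(m(1−m)/s) ≈ z_{0.025} = -1.96, so s ≈ 0.52·0.48·(-1.96)²/(0.43−0.52)² = 118.4.
At s = 118.4: P(θ<0.43) ≈ 0.025. Adjusting to match 0.025 gives s ≈ 117.79.
So α = 0.52·117.79 ≈ 61.25, β = 0.48·117.79 ≈ 56.54.

α ≈ 61.25, β ≈ 56.54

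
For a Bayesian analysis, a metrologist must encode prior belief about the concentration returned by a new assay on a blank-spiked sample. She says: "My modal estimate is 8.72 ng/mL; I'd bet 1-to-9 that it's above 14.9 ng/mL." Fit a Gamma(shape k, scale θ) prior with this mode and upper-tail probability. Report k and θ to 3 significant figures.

Gamma(k,θ) with k>1 has mode (k−1)θ, so θ = 8.72/(k−1).
Need P(X < 14.9) = 0.9 with θ tied to k this way. Start at k = 2, θ = 8.72: P(X<14.9) ≈ 0.509.
Too low — raise k to concentrate. Iterating converges to k ≈ 7.6.
Then θ = 8.72/(7.6−1) ≈ 1.32.

k ≈ 7.6, θ ≈ 1.32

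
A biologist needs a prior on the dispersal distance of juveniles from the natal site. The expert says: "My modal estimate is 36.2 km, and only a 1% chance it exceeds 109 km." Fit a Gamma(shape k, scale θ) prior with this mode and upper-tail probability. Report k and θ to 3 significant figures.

Gamma(k,θ) with k>1 has mode (k−1)θ, so θ = 36.2/(k−1).
Need P(X < 109) = 0.99 with θ tied to k this way. Start at k = 2, θ = 36.2: P(X<109) ≈ 0.802.
Too low — raise k to concentrate. Iterating converges to k ≈ 4.7.
Then θ = 36.2/(4.7−1) ≈ 9.78.

k ≈ 4.7, θ ≈ 9.78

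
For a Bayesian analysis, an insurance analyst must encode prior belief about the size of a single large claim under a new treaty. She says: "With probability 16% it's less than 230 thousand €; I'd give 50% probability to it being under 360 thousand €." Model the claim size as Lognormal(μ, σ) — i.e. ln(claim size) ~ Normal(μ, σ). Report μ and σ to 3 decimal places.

If T ~ Lognormal(μ,σ) then ln T ~ Normal(μ,σ), so the p-quantile of ln T is μ + z_p·σ.
ln(230) = 5.438 and ln(360) = 5.886; z_{0.16} = -0.9945, z_{0.5} = 0.
σ = (5.886 − 5.438)/(0 − (-0.9945)) = 0.451.
μ = 5.438 − (-0.9945)·0.451 = 5.886.

μ ≈ 5.886, σ ≈ 0.451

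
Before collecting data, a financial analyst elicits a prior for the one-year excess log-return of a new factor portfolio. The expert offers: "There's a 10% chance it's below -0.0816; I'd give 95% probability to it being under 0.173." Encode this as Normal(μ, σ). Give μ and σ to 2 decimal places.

μ = 0.03, σ = 0.09

The p-quantile of Normal(μ,σ) is μ + z_p·σ, with z_{0.1} = -1.282 and z_{0.95} = 1.645.
Eliminate σ: μ = (z₂·x₁ − z₁·x₂)/(z₂ − z₁) = (1.645·-0.0816 − (-1.282)·0.173)/2.926 = 0.03.
Then σ = (x₂ − x₁)/(z₂ − z₁) = (0.173 − -0.0816)/2.926 = 0.09.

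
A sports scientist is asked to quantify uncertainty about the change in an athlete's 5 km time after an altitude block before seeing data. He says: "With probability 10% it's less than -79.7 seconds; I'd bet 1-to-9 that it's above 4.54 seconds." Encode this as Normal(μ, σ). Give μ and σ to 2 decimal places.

μ = -37.58, σ = 32.87

The p-quantile of Normal(μ,σ) is μ + z_p·σ, with z_{0.1} = -1.282 and z_{0.9} = 1.282.
Eliminate σ: μ = (z₂·x₁ − z₁·x₂)/(z₂ − z₁) = (1.282·-79.7 − (-1.282)·4.54)/2.563 = -37.58.
Then σ = (x₂ − x₁)/(z₂ − z₁) = (4.54 − -79.7)/2.563 = 32.87.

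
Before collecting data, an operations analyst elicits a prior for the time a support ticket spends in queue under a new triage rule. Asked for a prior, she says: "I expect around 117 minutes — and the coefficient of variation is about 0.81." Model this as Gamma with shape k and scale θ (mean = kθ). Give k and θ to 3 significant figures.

k ≈ 1.52, θ ≈ 76.8

For Gamma(k, scale θ): mean = kθ, variance = kθ², so CV = 1/√k.
CV = 0.81, hence k = 1/CV² = 1.52.
Then θ = mean/k = 117/1.52 = 76.8.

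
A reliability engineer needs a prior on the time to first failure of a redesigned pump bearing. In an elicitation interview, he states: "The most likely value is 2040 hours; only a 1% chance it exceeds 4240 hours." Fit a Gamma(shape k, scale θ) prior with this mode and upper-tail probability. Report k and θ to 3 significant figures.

k ≈ 10.1, θ ≈ 224

Gamma(k,θ) with k>1 has mode (k−1)θ, so θ = 2040/(k−1).
Need P(X < 4240) = 0.99 with θ tied to k this way. Start at k = 2, θ = 2040: P(X<4240) ≈ 0.615.
Too low — raise k to concentrate. Iterating converges to k ≈ 10.1.
Then θ = 2040/(10.1−1) ≈ 224.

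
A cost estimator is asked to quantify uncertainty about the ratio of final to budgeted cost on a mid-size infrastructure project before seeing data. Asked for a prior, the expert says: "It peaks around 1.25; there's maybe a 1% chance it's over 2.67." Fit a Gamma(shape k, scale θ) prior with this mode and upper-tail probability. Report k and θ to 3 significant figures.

k ≈ 9.42, θ ≈ 0.148

Gamma(k,θ) with k>1 has mode (k−1)θ, so θ = 1.25/(k−1).
Need P(X < 2.67) = 0.99 with θ tied to k this way. Start at k = 2, θ = 1.25: P(X<2.67) ≈ 0.630.
Too low — raise k to concentrate. Iterating converges to k ≈ 9.42.
Then θ = 1.25/(9.42−1) ≈ 0.148.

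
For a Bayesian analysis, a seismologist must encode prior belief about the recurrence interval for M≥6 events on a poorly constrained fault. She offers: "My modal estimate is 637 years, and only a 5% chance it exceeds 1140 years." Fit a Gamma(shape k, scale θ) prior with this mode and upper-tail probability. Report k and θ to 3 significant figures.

k ≈ 9.23, θ ≈ 77.4

Gamma(k,θ) with k>1 has mode (k−1)θ, so θ = 637/(k−1).
Need P(X < 1140) = 0.95 with θ tied to k this way. Start at k = 2, θ = 637: P(X<1140) ≈ 0.534.
Too low — raise k to concentrate. Iterating converges to k ≈ 9.23.
Then θ = 637/(9.23−1) ≈ 77.4.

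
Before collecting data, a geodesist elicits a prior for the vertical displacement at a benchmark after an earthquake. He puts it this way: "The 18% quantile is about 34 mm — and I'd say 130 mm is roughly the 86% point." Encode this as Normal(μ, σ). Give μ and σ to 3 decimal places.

μ = 78.033, σ = 48.104

The p-quantile of Normal(μ,σ) is μ + z_p·σ, with z_{0.18} = -0.9154 and z_{0.86} = 1.08.
Eliminate σ: μ = (z₂·x₁ − z₁·x₂)/(z₂ − z₁) = (1.08·34 − (-0.9154)·130)/1.996 = 78.033.
Then σ = (x₂ − x₁)/(z₂ − z₁) = (130 − 34)/1.996 = 48.104.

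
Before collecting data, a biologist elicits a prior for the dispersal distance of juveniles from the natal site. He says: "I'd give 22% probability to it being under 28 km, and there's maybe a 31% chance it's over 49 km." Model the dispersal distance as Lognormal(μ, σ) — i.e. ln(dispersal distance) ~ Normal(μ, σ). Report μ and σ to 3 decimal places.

μ ≈ 3.673, σ ≈ 0.441

If T ~ Lognormal(μ,σ) then ln T ~ Normal(μ,σ), so the p-quantile of ln T is μ + z_p·σ.
ln(28) = 3.332 and ln(49) = 3.892; z_{0.22} = -0.7722, z_{0.69} = 0.4959.
σ = (3.892 − 3.332)/(0.4959 − (-0.7722)) = 0.441.
μ = 3.332 − (-0.7722)·0.441 = 3.673.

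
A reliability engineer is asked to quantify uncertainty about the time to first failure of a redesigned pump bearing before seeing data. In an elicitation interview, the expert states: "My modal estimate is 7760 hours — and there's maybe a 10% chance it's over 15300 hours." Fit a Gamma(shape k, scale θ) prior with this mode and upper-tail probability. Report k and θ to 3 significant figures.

k ≈ 5.16, θ ≈ 1870

Gamma(k,θ) with k>1 has mode (k−1)θ, so θ = 7760/(k−1).
Need P(X < 15300) = 0.9 with θ tied to k this way. Start at k = 2, θ = 7760: P(X<15300) ≈ 0.586.
Too low — raise k to concentrate. Iterating converges to k ≈ 5.16.
Then θ = 7760/(5.16−1) ≈ 1870.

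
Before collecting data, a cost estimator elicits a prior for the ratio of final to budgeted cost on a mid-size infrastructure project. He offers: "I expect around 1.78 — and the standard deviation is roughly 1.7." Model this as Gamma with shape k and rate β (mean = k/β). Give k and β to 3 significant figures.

k ≈ 1.1, β ≈ 0.616

For Gamma(k, rate β): mean = k/β, variance = k/β², so CV = 1/√k.
CV = SD/mean = 1.7/1.78 = 0.9551, hence k = 1/CV² = 1.1.
Then β = k/mean = 1.1/1.78 = 0.616.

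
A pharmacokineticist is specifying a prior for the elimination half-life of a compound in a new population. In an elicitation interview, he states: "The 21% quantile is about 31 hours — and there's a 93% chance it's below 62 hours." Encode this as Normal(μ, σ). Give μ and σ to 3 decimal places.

For Normal(μ,σ), the p-quantile is μ + z_p·σ. Here z_{0.21} = -0.8064, z_{0.93} = 1.476.
So 31 = μ − 0.8064σ and 62 = μ + 1.476σ.
Subtracting: σ = (62 − 31)/(1.476 − (-0.8064)) = 13.583.
Then μ = 31 − (-0.8064)·13.583 = 41.954.

μ = 41.954, σ = 13.583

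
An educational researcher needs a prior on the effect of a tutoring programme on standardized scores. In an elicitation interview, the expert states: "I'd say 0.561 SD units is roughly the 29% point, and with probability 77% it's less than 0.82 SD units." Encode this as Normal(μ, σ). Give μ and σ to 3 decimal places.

μ = 0.672, σ = 0.200

For Normal(μ,σ), the p-quantile is μ + z_p·σ. Here z_{0.29} = -0.5534, z_{0.77} = 0.7388.
So 0.561 = μ − 0.5534σ and 0.82 = μ + 0.7388σ.
Subtracting: σ = (0.82 − 0.561)/(0.7388 − (-0.5534)) = 0.200.
Then μ = 0.561 − (-0.5534)·0.200 = 0.672.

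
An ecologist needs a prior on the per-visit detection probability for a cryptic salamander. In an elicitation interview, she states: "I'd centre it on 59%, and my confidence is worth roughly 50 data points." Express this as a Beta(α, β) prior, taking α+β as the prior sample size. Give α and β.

α = 29.5, β = 20.5

Under the effective-sample-size interpretation, Beta(α, β) has prior mean α/(α+β) and prior sample size α+β.
So α+β = 50 and α/(α+β) = 0.59, giving α = 0.59·50 = 29.5 and β = 50 − 29.5 = 20.5.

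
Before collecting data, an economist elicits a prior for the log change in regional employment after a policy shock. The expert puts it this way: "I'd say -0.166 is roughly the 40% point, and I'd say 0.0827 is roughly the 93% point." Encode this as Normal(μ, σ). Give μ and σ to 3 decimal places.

For Normal(μ,σ), the p-quantile is μ + z_p·σ. Here z_{0.4} = -0.2533, z_{0.93} = 1.476.
So -0.166 = μ − 0.2533σ and 0.0827 = μ + 1.476σ.
Subtracting: σ = (0.0827 − -0.166)/(1.476 − (-0.2533)) = 0.144.
Then μ = -0.166 − (-0.2533)·0.144 = -0.130.

μ = -0.130, σ = 0.144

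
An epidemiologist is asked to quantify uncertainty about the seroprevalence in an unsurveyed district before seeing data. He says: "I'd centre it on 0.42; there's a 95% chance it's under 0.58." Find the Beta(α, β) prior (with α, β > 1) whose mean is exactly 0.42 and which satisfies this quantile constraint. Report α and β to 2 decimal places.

With mean 0.42 fixed, write α = 0.42s, β = 0.58s where s = α+β.
Need P(θ < 0.58) = 0.95 under Beta(0.42s, 0.58s). Normal approximation: (q−m)/√(m(1−m)/s) ≈ z_{0.95} = 1.64, so s ≈ 0.42·0.58·(1.64)²/(0.58−0.42)² = 25.7.
At s = 25.7: P(θ<0.58) ≈ 0.949. Adjusting to match 0.95 gives s ≈ 26.02.
So α = 0.42·26.02 ≈ 10.93, β = 0.58·26.02 ≈ 15.09.

α ≈ 10.93, β ≈ 15.09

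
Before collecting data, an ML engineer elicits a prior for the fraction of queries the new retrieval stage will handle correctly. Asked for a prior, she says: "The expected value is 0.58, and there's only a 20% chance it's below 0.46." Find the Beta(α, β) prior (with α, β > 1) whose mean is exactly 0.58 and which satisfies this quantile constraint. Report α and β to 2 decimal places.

α ≈ 6.87, β ≈ 4.97

With mean 0.58 fixed, write α = 0.58s, β = 0.42s where s = α+β.
Need P(θ < 0.46) = 0.2 under Beta(0.58s, 0.42s). Normal approximation: (q−m)/√(m(1−m)/s) ≈ z_{0.2} = -0.842, so s ≈ 0.58·0.42·(-0.842)²/(0.46−0.58)² = 12.0.
At s = 12.0: P(θ<0.46) ≈ 0.199. Adjusting to match 0.2 gives s ≈ 11.84.
So α = 0.58·11.84 ≈ 6.87, β = 0.42·11.84 ≈ 4.97.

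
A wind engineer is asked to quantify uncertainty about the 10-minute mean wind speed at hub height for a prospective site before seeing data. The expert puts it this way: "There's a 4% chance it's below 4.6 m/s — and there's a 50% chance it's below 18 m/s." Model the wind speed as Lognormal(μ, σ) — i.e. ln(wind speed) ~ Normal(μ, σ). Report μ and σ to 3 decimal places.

If T ~ Lognormal(μ,σ) then ln T ~ Normal(μ,σ), so the p-quantile of ln T is μ + z_p·σ.
ln(4.6) = 1.526 and ln(18) = 2.89; z_{0.04} = -1.751, z_{0.5} = 0.
σ = (2.89 − 1.526)/(0 − (-1.751)) = 0.779.
μ = 1.526 − (-1.751)·0.779 = 2.890.

μ ≈ 2.890, σ ≈ 0.779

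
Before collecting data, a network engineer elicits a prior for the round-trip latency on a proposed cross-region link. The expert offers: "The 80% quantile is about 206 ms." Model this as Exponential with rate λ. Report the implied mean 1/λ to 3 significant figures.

mean ≈ 128 ms

P(T < 206.0) = 1 − e^(−λ·206.0) = 0.8, so λ = −ln(1−0.8)/206.0 = −ln(0.2)/206.0 = 0.00781.
Mean = 1/λ = 128 ms.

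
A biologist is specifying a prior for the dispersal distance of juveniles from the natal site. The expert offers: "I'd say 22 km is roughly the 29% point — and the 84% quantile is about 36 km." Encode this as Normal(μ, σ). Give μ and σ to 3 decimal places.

μ = 27.005, σ = 9.045

For Normal(μ,σ), the p-quantile is μ + z_p·σ. Here z_{0.29} = -0.5534, z_{0.84} = 0.9945.
So 22 = μ − 0.5534σ and 36 = μ + 0.9945σ.
Subtracting: σ = (36 − 22)/(0.9945 − (-0.5534)) = 9.045.
Then μ = 22 − (-0.5534)·9.045 = 27.005.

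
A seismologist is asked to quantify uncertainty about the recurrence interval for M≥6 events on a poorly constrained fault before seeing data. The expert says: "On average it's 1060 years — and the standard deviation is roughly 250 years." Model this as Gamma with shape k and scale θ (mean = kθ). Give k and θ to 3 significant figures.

k ≈ 18, θ ≈ 59

For Gamma(k, scale θ): mean = kθ, variance = kθ², so CV = 1/√k.
CV = SD/mean = 250/1060 = 0.2358, hence k = 1/CV² = 18.
Then θ = mean/k = 1060/18 = 59.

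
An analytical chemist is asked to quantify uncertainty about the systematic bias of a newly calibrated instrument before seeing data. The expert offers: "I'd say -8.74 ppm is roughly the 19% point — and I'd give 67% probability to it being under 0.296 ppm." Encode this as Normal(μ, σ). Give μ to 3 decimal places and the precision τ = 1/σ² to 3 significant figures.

μ = -2.720, τ = 0.0213

The p-quantile of Normal(μ,σ) is μ + z_p·σ, with z_{0.19} = -0.8779 and z_{0.67} = 0.4399.
Eliminate σ: μ = (z₂·x₁ − z₁·x₂)/(z₂ − z₁) = (0.4399·-8.74 − (-0.8779)·0.296)/1.318 = -2.720.
Then σ = (x₂ − x₁)/(z₂ − z₁) = (0.296 − -8.74)/1.318 = 6.857.
Precision τ = 1/σ² = 1/6.857² = 0.0213.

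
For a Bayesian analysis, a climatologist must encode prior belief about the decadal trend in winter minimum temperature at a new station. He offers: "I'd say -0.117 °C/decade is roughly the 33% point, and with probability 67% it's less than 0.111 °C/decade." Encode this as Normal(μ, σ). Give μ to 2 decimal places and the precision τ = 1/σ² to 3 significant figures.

For Normal(μ,σ), the p-quantile is μ + z_p·σ. Here z_{0.33} = -0.4399, z_{0.67} = 0.4399.
So -0.117 = μ − 0.4399σ and 0.111 = μ + 0.4399σ.
Subtracting: σ = (0.111 − -0.117)/(0.4399 − (-0.4399)) = 0.26.
Then μ = -0.117 − (-0.4399)·0.26 = -0.00.
Precision τ = 1/σ² = 1/0.2591² = 14.9.

μ = -0.00, τ = 14.9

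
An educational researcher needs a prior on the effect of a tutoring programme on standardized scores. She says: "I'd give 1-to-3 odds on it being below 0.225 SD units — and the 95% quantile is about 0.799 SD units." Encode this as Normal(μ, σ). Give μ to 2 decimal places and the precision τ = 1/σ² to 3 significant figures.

For Normal(μ,σ), the p-quantile is μ + z_p·σ. Here z_{0.25} = -0.6745, z_{0.95} = 1.645.
So 0.225 = μ − 0.6745σ and 0.799 = μ + 1.645σ.
Subtracting: σ = (0.799 − 0.225)/(1.645 − (-0.6745)) = 0.25.
Then μ = 0.225 − (-0.6745)·0.25 = 0.39.
Precision τ = 1/σ² = 1/0.2475² = 16.3.

μ = 0.39, τ = 16.3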